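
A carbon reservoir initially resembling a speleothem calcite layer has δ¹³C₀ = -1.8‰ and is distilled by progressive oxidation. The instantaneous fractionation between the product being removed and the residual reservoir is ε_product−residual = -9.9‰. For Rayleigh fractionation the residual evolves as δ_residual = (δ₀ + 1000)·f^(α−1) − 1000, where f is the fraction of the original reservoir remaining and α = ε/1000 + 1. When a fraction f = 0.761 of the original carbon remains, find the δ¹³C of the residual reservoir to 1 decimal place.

Rayleigh residual: δ_res = (δ₀ + 1000)·f^(α−1) − 1000
α = ε/1000 + 1 = 0.99010, so α − 1 = -0.00990
f^(α−1) = 0.761^(-0.00990) = 1.002708
δ_res = (-1.8 + 1000) × 1.002708 − 1000 = 1000.903 − 1000 = 0.90‰

0.9‰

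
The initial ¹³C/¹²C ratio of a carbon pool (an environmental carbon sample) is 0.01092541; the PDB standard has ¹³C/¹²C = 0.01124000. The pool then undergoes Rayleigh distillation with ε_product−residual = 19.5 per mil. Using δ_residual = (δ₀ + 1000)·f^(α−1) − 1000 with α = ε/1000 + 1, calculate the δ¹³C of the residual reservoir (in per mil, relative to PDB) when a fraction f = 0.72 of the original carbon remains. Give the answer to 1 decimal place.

-34.2 per mil

δ₀ = (0.01092541/0.01124000 − 1)×1000 = (0.972012 − 1)×1000 = -27.988 per mil
α − 1 = ε/1000 = 0.0195
f^(α−1) = 0.72^(0.0195) = 0.993615
δ_res = (-27.988 + 1000) × 0.993615 − 1000 = 965.805 − 1000 = -34.20 per mil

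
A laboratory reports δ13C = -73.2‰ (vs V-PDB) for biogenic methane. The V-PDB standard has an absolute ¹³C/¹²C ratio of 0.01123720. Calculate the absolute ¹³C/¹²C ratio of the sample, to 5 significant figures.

0.010415

R_sample = R_standard × (δ13C/1000 + 1)
R_sample = 0.01123720 × (-73.2/1000 + 1) = 0.01123720 × 0.926800
R_sample = 0.0104146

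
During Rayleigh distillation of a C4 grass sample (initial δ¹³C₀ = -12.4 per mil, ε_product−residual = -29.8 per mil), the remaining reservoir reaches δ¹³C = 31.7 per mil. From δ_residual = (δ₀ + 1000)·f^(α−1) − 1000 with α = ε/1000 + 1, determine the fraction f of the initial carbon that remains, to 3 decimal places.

0.231

α − 1 = ε/1000 = -0.0298
(δ_res + 1000)/(δ₀ + 1000) = (31.7 + 1000)/(-12.4 + 1000) = 1031.7/987.6 = 1.044654
f = 1.044654^(1/-0.0298) = exp(ln(1.044654)/-0.0298) = exp(0.04369/-0.0298)
f = exp(-1.4660) = 0.2309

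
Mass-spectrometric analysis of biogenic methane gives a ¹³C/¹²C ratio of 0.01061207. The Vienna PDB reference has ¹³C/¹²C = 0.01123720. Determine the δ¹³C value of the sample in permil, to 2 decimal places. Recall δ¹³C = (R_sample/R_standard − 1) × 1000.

-55.63 permil

δ¹³C = (R_sample / R_standard − 1) × 1000
R_sample / R_standard = 0.01061207 / 0.01123720 = 0.944370
δ¹³C = (0.944370 − 1) × 1000 = -55.630 permil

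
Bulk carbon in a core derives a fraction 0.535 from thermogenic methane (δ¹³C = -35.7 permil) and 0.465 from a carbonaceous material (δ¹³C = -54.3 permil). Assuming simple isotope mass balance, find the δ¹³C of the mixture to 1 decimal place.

δ_mix = f_A·δ_A + f_B·δ_B
δ_mix = 0.535 × (-35.7) + 0.465 × (-54.3)
δ_mix = -19.10 + -25.25 = -44.35 permil

-44.3 permil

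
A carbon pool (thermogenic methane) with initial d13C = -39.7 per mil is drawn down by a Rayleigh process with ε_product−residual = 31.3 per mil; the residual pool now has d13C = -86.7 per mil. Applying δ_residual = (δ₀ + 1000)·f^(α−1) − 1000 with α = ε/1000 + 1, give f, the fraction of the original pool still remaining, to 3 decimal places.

α − 1 = ε/1000 = 0.0313
(δ_res + 1000)/(δ₀ + 1000) = (-86.7 + 1000)/(-39.7 + 1000) = 913.3/960.3 = 0.951057
f = 0.951057^(1/0.0313) = exp(ln(0.951057)/0.0313) = exp(-0.05018/0.0313)
f = exp(-1.6032) = 0.2012

0.201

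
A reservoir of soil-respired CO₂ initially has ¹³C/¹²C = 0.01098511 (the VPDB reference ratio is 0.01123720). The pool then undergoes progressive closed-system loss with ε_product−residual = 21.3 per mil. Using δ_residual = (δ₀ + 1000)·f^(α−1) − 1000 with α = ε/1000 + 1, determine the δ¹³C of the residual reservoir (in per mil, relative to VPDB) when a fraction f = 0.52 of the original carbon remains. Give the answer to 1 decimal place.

-36.0 per mil

δ₀ = (0.01098511/0.01123720 − 1)×1000 = (0.977566 − 1)×1000 = -22.434 per mil
α − 1 = ε/1000 = 0.0213
f^(α−1) = 0.52^(0.0213) = 0.986168
δ_res = (-22.434 + 1000) × 0.986168 − 1000 = 964.045 − 1000 = -35.96 per mil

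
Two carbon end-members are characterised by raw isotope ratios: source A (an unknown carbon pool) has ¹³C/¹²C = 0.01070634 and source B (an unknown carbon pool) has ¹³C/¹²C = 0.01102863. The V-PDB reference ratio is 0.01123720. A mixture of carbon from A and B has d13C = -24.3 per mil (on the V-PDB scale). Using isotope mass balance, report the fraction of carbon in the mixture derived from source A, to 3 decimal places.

δ_A = (0.01070634/0.01123720 − 1)×1000 = (0.952759 − 1)×1000 = -47.241 per mil
δ_B = (0.01102863/0.01123720 − 1)×1000 = (0.981439 − 1)×1000 = -18.561 per mil
f_A = (δ_mix − δ_B)/(δ_A − δ_B) = (-24.3 − (-18.561))/(-47.241 − (-18.561))
f_A = -5.739 / -28.681 = 0.2001

0.200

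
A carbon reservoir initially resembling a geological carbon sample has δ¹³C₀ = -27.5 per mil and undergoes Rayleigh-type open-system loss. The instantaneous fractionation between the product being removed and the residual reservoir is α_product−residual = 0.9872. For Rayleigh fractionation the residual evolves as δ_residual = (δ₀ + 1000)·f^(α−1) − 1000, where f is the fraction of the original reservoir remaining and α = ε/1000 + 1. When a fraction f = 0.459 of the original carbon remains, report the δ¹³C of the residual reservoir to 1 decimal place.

Rayleigh residual: δ_res = (δ₀ + 1000)·f^(α−1) − 1000
α − 1 = -0.01280
f^(α−1) = 0.459^(-0.01280) = 1.010017
δ_res = (-27.5 + 1000) × 1.010017 − 1000 = 982.242 − 1000 = -17.76 per mil

-17.8 per mil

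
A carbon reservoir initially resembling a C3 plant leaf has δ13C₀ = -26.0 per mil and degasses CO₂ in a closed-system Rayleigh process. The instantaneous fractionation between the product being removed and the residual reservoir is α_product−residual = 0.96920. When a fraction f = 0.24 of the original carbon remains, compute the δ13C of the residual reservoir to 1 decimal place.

17.8 per mil

Rayleigh residual: δ_res = (δ₀ + 1000)·f^(α−1) − 1000
α − 1 = -0.03080
f^(α−1) = 0.24^(-0.03080) = 1.044936
δ_res = (-26.0 + 1000) × 1.044936 − 1000 = 1017.767 − 1000 = 17.77 per mil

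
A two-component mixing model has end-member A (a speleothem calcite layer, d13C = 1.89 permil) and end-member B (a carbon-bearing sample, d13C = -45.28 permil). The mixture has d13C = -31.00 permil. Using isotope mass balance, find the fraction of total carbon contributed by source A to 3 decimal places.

δ_mix = f_A·δ_A + (1 − f_A)·δ_B  ⇒  f_A = (δ_mix − δ_B)/(δ_A − δ_B)
f_A = (-31.00 − (-45.28)) / (1.89 − (-45.28))
f_A = 14.28 / 47.17 = 0.3027

0.303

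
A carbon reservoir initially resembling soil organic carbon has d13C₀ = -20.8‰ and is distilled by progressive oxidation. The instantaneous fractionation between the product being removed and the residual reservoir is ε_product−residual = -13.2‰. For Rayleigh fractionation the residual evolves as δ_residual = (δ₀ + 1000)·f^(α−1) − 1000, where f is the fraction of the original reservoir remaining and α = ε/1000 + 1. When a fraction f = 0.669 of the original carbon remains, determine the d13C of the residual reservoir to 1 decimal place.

Rayleigh residual: δ_res = (δ₀ + 1000)·f^(α−1) − 1000
α = ε/1000 + 1 = 0.98680, so α − 1 = -0.01320
f^(α−1) = 0.669^(-0.01320) = 1.005320
δ_res = (-20.8 + 1000) × 1.005320 − 1000 = 984.409 − 1000 = -15.59‰

-15.6‰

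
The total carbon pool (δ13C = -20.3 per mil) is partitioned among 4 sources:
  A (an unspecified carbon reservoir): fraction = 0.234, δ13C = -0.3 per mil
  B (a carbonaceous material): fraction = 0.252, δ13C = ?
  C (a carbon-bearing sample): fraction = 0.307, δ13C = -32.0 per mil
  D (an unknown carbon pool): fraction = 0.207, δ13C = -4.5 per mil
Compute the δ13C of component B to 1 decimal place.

-37.6 per mil

Isotope mass balance: δ_bulk = Σ fᵢ·δᵢ.
-20.3 = 0.234×(-0.3) + 0.252×δ_B + 0.307×(-32.0) + 0.207×(-4.5)
0.252·δ_B = -20.3 − (-10.826) = -9.474
δ_B = -9.474 / 0.252 = -37.60 per mil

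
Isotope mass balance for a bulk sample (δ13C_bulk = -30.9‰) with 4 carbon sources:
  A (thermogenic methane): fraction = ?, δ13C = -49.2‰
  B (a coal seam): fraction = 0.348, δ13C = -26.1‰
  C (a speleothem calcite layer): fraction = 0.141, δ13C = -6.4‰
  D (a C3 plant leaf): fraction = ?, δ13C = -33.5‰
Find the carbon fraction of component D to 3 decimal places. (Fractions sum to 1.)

0.269

Let f_D and f_A be the unknown fractions; fractions sum to 1 so f_D + f_A = 0.511.
Mass balance: Σ fᵢ·δᵢ = δ_bulk ⇒ f_D·(-33.5) + f_A·(-49.2) = -30.9 − (-9.985) = -20.915
Substitute f_A = 0.511 − f_D:
f_D·(-33.5 − -49.2) = -20.915 − 0.511×(-49.2) = 4.226
f_D = 4.226 / 15.7 = 0.2692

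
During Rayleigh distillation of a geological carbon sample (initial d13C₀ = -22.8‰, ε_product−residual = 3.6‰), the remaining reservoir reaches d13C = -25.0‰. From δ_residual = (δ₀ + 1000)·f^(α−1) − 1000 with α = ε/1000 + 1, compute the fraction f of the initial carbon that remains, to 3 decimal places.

α − 1 = ε/1000 = 0.0036
(δ_res + 1000)/(δ₀ + 1000) = (-25.0 + 1000)/(-22.8 + 1000) = 975.0/977.2 = 0.997749
f = 0.997749^(1/0.0036) = exp(ln(0.997749)/0.0036) = exp(-0.00225/0.0036)
f = exp(-0.6261) = 0.5347

0.535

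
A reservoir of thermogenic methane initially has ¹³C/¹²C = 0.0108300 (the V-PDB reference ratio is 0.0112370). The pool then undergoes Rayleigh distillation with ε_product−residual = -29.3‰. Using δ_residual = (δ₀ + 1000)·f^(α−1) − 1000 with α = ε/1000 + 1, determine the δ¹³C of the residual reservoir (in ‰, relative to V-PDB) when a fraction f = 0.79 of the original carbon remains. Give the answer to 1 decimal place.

δ₀ = (0.0108300/0.0112370 − 1)×1000 = (0.963780 − 1)×1000 = -36.220‰
α − 1 = ε/1000 = -0.0293
f^(α−1) = 0.79^(-0.0293) = 1.006931
δ_res = (-36.220 + 1000) × 1.006931 − 1000 = 970.460 − 1000 = -29.54‰

-29.5‰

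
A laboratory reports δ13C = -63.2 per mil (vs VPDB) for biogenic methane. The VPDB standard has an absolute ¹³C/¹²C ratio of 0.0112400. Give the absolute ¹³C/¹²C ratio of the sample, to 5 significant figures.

R_sample = R_standard × (δ13C/1000 + 1)
R_sample = 0.0112400 × (-63.2/1000 + 1) = 0.0112400 × 0.936800
R_sample = 0.0105296

0.010530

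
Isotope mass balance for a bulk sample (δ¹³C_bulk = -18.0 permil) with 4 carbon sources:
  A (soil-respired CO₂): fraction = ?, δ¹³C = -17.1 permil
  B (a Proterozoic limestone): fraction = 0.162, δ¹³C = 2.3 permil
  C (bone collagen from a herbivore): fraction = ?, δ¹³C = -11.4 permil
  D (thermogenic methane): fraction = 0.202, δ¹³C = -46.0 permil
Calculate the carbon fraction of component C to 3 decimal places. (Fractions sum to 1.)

0.315

Let f_C and f_A be the unknown fractions; fractions sum to 1 so f_C + f_A = 0.636.
Mass balance: Σ fᵢ·δᵢ = δ_bulk ⇒ f_C·(-11.4) + f_A·(-17.1) = -18.0 − (-8.919) = -9.081
Substitute f_A = 0.636 − f_C:
f_C·(-11.4 − -17.1) = -9.081 − 0.636×(-17.1) = 1.795
f_C = 1.795 / 5.7 = 0.3149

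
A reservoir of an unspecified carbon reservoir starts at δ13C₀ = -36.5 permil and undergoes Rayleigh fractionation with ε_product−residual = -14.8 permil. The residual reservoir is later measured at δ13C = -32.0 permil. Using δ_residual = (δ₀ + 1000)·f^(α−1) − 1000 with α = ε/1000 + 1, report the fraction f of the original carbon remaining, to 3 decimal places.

0.730

α − 1 = ε/1000 = -0.0148
(δ_res + 1000)/(δ₀ + 1000) = (-32.0 + 1000)/(-36.5 + 1000) = 968.0/963.5 = 1.004670
f = 1.004670^(1/-0.0148) = exp(ln(1.004670)/-0.0148) = exp(0.00466/-0.0148)
f = exp(-0.3148) = 0.7299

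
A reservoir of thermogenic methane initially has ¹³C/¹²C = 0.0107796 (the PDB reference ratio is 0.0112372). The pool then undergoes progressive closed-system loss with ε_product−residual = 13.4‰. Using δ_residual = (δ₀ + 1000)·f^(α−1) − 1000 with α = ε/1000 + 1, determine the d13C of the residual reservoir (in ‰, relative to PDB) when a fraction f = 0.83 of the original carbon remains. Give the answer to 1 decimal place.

δ₀ = (0.0107796/0.0112372 − 1)×1000 = (0.959278 − 1)×1000 = -40.722‰
α − 1 = ε/1000 = 0.0134
f^(α−1) = 0.83^(0.0134) = 0.997506
δ_res = (-40.722 + 1000) × 0.997506 − 1000 = 956.886 − 1000 = -43.11‰

-43.1‰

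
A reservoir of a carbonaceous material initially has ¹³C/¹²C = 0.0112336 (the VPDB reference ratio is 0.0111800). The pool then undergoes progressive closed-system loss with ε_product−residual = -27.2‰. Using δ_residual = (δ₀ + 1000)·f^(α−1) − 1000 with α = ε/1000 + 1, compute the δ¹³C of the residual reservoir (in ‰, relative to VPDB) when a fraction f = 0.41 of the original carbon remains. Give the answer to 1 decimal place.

δ₀ = (0.0112336/0.0111800 − 1)×1000 = (1.004794 − 1)×1000 = 4.794‰
α − 1 = ε/1000 = -0.0272
f^(α−1) = 0.41^(-0.0272) = 1.024548
δ_res = (4.794 + 1000) × 1.024548 − 1000 = 1029.460 − 1000 = 29.46‰

29.5‰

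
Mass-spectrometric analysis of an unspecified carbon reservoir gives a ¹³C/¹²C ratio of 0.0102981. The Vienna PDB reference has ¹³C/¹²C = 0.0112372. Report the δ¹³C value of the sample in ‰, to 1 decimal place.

-83.6‰

δ¹³C = (R_sample / R_standard − 1) × 1000
R_sample / R_standard = 0.0102981 / 0.0112372 = 0.916429
δ¹³C = (0.916429 − 1) × 1000 = -83.57‰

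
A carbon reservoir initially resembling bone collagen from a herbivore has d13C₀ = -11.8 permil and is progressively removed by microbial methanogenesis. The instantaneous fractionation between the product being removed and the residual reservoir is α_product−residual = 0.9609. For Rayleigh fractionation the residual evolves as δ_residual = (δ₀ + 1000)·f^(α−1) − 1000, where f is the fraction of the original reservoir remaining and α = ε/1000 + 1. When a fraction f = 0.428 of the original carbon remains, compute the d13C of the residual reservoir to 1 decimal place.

Rayleigh residual: δ_res = (δ₀ + 1000)·f^(α−1) − 1000
α − 1 = -0.03910
f^(α−1) = 0.428^(-0.03910) = 1.033738
δ_res = (-11.8 + 1000) × 1.033738 − 1000 = 1021.540 − 1000 = 21.54 permil

21.5 permil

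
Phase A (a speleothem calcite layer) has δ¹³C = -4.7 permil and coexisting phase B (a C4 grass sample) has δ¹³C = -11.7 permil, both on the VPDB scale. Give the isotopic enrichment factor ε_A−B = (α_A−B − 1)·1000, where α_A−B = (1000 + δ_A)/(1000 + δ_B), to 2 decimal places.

7.08 permil

α_A−B = (1000 + -4.7) / (1000 + -11.7) = 995.3 / 988.3 = 1.007083
ε_A−B = (1.007083 − 1) × 1000 = 7.083 permil
(The approximation ε ≈ δ_A − δ_B would give 7.0 permil.)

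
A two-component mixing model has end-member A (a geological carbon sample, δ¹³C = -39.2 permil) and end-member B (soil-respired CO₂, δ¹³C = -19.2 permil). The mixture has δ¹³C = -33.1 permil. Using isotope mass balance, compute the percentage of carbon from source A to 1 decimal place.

69.5%

δ_mix = f_A·δ_A + (1 − f_A)·δ_B  ⇒  f_A = (δ_mix − δ_B)/(δ_A − δ_B)
f_A = (-33.1 − (-19.2)) / (-39.2 − (-19.2))
f_A = -13.9 / -20.0 = 0.6950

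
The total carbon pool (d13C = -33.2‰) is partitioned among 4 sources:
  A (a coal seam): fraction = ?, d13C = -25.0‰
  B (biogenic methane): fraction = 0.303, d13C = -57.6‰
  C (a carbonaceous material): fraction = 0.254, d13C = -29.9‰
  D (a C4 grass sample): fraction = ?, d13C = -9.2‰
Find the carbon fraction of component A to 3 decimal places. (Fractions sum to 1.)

Let f_A and f_D be the unknown fractions; fractions sum to 1 so f_A + f_D = 0.443.
Mass balance: Σ fᵢ·δᵢ = δ_bulk ⇒ f_A·(-25.0) + f_D·(-9.2) = -33.2 − (-25.047) = -8.153
Substitute f_D = 0.443 − f_A:
f_A·(-25.0 − -9.2) = -8.153 − 0.443×(-9.2) = -4.077
f_A = -4.077 / -15.8 = 0.2580

0.258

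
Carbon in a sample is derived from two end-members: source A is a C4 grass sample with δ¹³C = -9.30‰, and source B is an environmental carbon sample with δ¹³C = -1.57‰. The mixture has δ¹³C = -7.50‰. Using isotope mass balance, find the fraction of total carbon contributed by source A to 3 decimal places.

0.767

δ_mix = f_A·δ_A + (1 − f_A)·δ_B  ⇒  f_A = (δ_mix − δ_B)/(δ_A − δ_B)
f_A = (-7.50 − (-1.57)) / (-9.30 − (-1.57))
f_A = -5.93 / -7.73 = 0.7671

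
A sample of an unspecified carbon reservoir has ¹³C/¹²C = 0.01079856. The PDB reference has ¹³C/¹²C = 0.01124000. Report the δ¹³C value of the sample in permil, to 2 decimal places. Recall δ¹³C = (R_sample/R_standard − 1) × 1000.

-39.27 permil

δ¹³C = (R_sample / R_standard − 1) × 1000
R_sample / R_standard = 0.01079856 / 0.01124000 = 0.960726
δ¹³C = (0.960726 − 1) × 1000 = -39.274 permil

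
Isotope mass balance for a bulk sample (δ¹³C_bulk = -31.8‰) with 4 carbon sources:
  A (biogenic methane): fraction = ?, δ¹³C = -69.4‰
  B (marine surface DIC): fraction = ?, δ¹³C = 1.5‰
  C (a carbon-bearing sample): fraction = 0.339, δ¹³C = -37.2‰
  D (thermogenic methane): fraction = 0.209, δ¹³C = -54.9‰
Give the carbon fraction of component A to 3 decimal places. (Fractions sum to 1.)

Let f_A and f_B be the unknown fractions; fractions sum to 1 so f_A + f_B = 0.452.
Mass balance: Σ fᵢ·δᵢ = δ_bulk ⇒ f_A·(-69.4) + f_B·(1.5) = -31.8 − (-24.085) = -7.715
Substitute f_B = 0.452 − f_A:
f_A·(-69.4 − 1.5) = -7.715 − 0.452×(1.5) = -8.393
f_A = -8.393 / -70.9 = 0.1184

0.118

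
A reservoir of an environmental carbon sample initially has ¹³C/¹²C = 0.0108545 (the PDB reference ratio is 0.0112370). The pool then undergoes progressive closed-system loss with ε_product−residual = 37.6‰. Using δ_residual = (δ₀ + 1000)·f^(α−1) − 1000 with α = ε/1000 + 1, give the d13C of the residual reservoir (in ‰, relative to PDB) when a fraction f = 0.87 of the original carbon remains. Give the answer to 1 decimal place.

δ₀ = (0.0108545/0.0112370 − 1)×1000 = (0.965961 − 1)×1000 = -34.039‰
α − 1 = ε/1000 = 0.0376
f^(α−1) = 0.87^(0.0376) = 0.994777
δ_res = (-34.039 + 1000) × 0.994777 − 1000 = 960.916 − 1000 = -39.08‰

-39.1‰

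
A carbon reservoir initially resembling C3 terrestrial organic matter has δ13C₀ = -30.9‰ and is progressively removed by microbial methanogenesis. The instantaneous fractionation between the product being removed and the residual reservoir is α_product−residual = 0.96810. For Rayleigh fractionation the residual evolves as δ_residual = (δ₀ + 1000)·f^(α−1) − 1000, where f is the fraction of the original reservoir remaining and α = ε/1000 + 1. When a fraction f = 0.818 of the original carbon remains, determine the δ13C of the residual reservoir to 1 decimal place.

Rayleigh residual: δ_res = (δ₀ + 1000)·f^(α−1) − 1000
α − 1 = -0.03190
f^(α−1) = 0.818^(-0.03190) = 1.006429
δ_res = (-30.9 + 1000) × 1.006429 − 1000 = 975.330 − 1000 = -24.67‰

-24.7‰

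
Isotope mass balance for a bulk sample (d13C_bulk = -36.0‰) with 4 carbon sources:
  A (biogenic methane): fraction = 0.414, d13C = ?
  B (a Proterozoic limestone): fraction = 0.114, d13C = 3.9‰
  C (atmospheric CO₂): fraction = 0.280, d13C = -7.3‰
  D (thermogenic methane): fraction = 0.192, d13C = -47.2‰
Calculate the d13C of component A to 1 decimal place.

-61.2‰

Isotope mass balance: δ_bulk = Σ fᵢ·δᵢ.
-36.0 = 0.414×δ_A + 0.114×(3.9) + 0.280×(-7.3) + 0.192×(-47.2)
0.414·δ_A = -36.0 − (-10.662) = -25.338
δ_A = -25.338 / 0.414 = -61.20‰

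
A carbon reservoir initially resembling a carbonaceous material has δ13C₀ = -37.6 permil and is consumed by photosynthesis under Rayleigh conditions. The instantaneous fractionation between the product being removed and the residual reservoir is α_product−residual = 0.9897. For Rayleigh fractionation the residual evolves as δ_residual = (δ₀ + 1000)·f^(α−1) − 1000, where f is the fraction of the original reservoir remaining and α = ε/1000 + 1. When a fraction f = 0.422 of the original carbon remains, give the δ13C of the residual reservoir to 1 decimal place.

-29.0 permil

Rayleigh residual: δ_res = (δ₀ + 1000)·f^(α−1) − 1000
α − 1 = -0.01030
f^(α−1) = 0.422^(-0.01030) = 1.008926
δ_res = (-37.6 + 1000) × 1.008926 − 1000 = 970.990 − 1000 = -29.01 permil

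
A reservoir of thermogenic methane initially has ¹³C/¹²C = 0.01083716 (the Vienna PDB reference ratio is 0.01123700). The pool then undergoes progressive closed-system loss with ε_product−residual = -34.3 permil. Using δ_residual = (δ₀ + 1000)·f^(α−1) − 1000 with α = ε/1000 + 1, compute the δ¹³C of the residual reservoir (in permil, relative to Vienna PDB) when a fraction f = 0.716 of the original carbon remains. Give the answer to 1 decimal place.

-24.5 permil

δ₀ = (0.01083716/0.01123700 − 1)×1000 = (0.964418 − 1)×1000 = -35.582 permil
α − 1 = ε/1000 = -0.0343
f^(α−1) = 0.716^(-0.0343) = 1.011525
δ_res = (-35.582 + 1000) × 1.011525 − 1000 = 975.532 − 1000 = -24.47 permil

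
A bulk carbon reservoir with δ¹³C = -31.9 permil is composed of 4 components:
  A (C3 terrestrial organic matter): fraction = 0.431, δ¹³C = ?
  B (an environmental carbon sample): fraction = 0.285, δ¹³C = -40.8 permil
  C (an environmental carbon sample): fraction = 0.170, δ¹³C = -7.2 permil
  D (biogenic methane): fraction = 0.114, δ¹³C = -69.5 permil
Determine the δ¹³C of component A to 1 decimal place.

Isotope mass balance: δ_bulk = Σ fᵢ·δᵢ.
-31.9 = 0.431×δ_A + 0.285×(-40.8) + 0.170×(-7.2) + 0.114×(-69.5)
0.431·δ_A = -31.9 − (-20.775) = -11.125
δ_A = -11.125 / 0.431 = -25.81 permil

-25.8 permil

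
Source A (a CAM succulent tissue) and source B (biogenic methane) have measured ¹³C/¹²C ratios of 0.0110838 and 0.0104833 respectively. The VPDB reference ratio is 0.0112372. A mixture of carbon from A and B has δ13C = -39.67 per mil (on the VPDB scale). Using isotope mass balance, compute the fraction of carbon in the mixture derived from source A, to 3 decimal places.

δ_A = (0.0110838/0.0112372 − 1)×1000 = (0.986349 − 1)×1000 = -13.651 per mil
δ_B = (0.0104833/0.0112372 − 1)×1000 = (0.932910 − 1)×1000 = -67.090 per mil
f_A = (δ_mix − δ_B)/(δ_A − δ_B) = (-39.67 − (-67.090))/(-13.651 − (-67.090))
f_A = 27.420 / 53.439 = 0.5131

0.513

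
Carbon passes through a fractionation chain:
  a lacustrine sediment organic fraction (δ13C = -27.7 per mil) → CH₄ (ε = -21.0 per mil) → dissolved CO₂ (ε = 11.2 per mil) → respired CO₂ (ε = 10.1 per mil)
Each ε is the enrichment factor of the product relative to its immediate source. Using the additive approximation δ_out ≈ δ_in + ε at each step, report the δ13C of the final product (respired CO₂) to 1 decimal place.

step 1: δ ≈ -27.7 + (-21.0) = -48.7 per mil
step 2: δ ≈ -48.7 + (11.2) = -37.5 per mil
step 3: δ ≈ -37.5 + (10.1) = -27.4 per mil

-27.4 per mil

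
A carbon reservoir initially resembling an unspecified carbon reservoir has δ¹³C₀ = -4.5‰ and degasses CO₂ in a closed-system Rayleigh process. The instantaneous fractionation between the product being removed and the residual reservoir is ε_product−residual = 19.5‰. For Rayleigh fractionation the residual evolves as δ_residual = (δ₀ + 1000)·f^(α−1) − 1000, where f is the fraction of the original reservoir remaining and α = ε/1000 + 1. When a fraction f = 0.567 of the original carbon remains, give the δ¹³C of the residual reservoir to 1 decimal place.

Rayleigh residual: δ_res = (δ₀ + 1000)·f^(α−1) − 1000
α = ε/1000 + 1 = 1.01950, so α − 1 = 0.01950
f^(α−1) = 0.567^(0.01950) = 0.988997
δ_res = (-4.5 + 1000) × 0.988997 − 1000 = 984.546 − 1000 = -15.45‰

-15.5‰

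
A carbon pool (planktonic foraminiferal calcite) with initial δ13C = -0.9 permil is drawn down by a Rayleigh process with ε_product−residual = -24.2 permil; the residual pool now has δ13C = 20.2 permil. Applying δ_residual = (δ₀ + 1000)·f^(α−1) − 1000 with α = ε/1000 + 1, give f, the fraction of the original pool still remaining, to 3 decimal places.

0.422

α − 1 = ε/1000 = -0.0242
(δ_res + 1000)/(δ₀ + 1000) = (20.2 + 1000)/(-0.9 + 1000) = 1020.2/999.1 = 1.021119
f = 1.021119^(1/-0.0242) = exp(ln(1.021119)/-0.0242) = exp(0.02090/-0.0242)
f = exp(-0.8636) = 0.4216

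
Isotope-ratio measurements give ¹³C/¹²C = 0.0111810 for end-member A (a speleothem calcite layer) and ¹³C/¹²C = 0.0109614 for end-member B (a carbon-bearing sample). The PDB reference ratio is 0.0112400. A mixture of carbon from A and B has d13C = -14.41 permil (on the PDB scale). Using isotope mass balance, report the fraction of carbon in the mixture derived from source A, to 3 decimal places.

0.531

δ_A = (0.0111810/0.0112400 − 1)×1000 = (0.994751 − 1)×1000 = -5.249 permil
δ_B = (0.0109614/0.0112400 − 1)×1000 = (0.975214 − 1)×1000 = -24.786 permil
f_A = (δ_mix − δ_B)/(δ_A − δ_B) = (-14.41 − (-24.786))/(-5.249 − (-24.786))
f_A = 10.376 / 19.537 = 0.5311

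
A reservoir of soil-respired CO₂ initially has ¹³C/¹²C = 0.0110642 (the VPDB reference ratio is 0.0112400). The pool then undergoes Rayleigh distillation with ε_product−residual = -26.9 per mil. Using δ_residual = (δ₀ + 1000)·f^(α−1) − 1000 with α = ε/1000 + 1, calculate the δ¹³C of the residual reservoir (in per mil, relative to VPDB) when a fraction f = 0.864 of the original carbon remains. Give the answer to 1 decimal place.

-11.8 per mil

δ₀ = (0.0110642/0.0112400 − 1)×1000 = (0.984359 − 1)×1000 = -15.641 per mil
α − 1 = ε/1000 = -0.0269
f^(α−1) = 0.864^(-0.0269) = 1.003940
δ_res = (-15.641 + 1000) × 1.003940 − 1000 = 988.238 − 1000 = -11.76 per mil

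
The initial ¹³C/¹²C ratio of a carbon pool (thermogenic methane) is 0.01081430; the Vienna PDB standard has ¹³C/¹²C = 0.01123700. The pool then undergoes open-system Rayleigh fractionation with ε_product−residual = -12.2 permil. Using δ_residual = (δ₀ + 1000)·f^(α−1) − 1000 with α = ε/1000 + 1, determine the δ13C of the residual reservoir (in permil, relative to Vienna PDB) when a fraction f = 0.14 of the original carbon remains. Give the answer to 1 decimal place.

-14.3 permil

δ₀ = (0.01081430/0.01123700 − 1)×1000 = (0.962383 − 1)×1000 = -37.617 permil
α − 1 = ε/1000 = -0.0122
f^(α−1) = 0.14^(-0.0122) = 1.024277
δ_res = (-37.617 + 1000) × 1.024277 − 1000 = 985.747 − 1000 = -14.25 permil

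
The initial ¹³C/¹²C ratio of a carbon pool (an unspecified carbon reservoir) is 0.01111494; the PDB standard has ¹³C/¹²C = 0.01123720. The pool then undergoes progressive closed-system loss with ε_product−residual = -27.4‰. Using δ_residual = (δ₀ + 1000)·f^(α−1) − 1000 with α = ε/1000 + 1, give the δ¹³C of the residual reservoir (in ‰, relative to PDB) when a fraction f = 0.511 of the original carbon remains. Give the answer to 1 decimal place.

δ₀ = (0.01111494/0.01123720 − 1)×1000 = (0.989120 − 1)×1000 = -10.880‰
α − 1 = ε/1000 = -0.0274
f^(α−1) = 0.511^(-0.0274) = 1.018566
δ_res = (-10.880 + 1000) × 1.018566 − 1000 = 1007.484 − 1000 = 7.48‰

7.5‰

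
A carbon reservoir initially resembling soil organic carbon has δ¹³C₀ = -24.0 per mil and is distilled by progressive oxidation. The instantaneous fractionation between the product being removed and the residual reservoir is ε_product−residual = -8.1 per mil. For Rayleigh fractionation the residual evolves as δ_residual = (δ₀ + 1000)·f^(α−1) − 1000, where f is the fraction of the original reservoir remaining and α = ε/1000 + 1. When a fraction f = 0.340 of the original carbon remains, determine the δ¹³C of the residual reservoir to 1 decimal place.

Rayleigh residual: δ_res = (δ₀ + 1000)·f^(α−1) − 1000
α = ε/1000 + 1 = 0.99190, so α − 1 = -0.00810
f^(α−1) = 0.340^(-0.00810) = 1.008777
δ_res = (-24.0 + 1000) × 1.008777 − 1000 = 984.566 − 1000 = -15.43 per mil

-15.4 per mil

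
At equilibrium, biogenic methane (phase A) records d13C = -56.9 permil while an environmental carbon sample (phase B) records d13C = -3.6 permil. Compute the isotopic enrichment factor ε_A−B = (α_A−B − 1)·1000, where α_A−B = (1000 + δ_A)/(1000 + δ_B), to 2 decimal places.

-53.49 permil

α_A−B = (1000 + -56.9) / (1000 + -3.6) = 943.1 / 996.4 = 0.946507
ε_A−B = (0.946507 − 1) × 1000 = -53.493 permil
(The approximation ε ≈ δ_A − δ_B would give -53.3 permil.)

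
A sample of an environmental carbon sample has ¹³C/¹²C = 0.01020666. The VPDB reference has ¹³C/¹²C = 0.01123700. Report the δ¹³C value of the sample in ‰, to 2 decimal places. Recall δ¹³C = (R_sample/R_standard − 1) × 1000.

δ¹³C = (R_sample / R_standard − 1) × 1000
R_sample / R_standard = 0.01020666 / 0.01123700 = 0.908308
δ¹³C = (0.908308 − 1) × 1000 = -91.692‰

-91.69‰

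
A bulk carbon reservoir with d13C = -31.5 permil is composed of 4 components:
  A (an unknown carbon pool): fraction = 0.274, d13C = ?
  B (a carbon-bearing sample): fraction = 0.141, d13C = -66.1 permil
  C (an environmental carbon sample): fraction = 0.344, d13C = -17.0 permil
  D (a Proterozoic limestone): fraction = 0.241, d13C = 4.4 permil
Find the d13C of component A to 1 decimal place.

-63.5 permil

Isotope mass balance: δ_bulk = Σ fᵢ·δᵢ.
-31.5 = 0.274×δ_A + 0.141×(-66.1) + 0.344×(-17.0) + 0.241×(4.4)
0.274·δ_A = -31.5 − (-14.108) = -17.392
δ_A = -17.392 / 0.274 = -63.48 permil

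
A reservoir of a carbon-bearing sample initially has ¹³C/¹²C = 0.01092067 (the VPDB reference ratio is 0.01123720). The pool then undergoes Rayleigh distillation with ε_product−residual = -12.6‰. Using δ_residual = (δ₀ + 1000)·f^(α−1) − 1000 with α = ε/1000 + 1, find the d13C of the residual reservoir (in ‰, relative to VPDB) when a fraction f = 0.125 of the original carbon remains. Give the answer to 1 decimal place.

-2.4‰

δ₀ = (0.01092067/0.01123720 − 1)×1000 = (0.971832 − 1)×1000 = -28.168‰
α − 1 = ε/1000 = -0.0126
f^(α−1) = 0.125^(-0.0126) = 1.026547
δ_res = (-28.168 + 1000) × 1.026547 − 1000 = 997.631 − 1000 = -2.37‰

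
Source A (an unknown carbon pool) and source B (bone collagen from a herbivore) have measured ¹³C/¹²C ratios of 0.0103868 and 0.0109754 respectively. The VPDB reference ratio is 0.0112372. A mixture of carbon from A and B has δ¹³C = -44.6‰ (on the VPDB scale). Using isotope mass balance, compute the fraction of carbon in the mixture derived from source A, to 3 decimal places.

0.407

δ_A = (0.0103868/0.0112372 − 1)×1000 = (0.924323 − 1)×1000 = -75.677‰
δ_B = (0.0109754/0.0112372 − 1)×1000 = (0.976702 − 1)×1000 = -23.298‰
f_A = (δ_mix − δ_B)/(δ_A − δ_B) = (-44.6 − (-23.298))/(-75.677 − (-23.298))
f_A = -21.302 / -52.380 = 0.4067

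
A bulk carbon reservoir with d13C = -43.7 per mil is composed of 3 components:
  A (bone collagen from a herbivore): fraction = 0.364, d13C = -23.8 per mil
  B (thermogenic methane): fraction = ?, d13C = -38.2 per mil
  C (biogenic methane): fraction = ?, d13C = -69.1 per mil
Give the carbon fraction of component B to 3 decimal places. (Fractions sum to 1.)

Let f_B and f_C be the unknown fractions; fractions sum to 1 so f_B + f_C = 0.636.
Mass balance: Σ fᵢ·δᵢ = δ_bulk ⇒ f_B·(-38.2) + f_C·(-69.1) = -43.7 − (-8.663) = -35.037
Substitute f_C = 0.636 − f_B:
f_B·(-38.2 − -69.1) = -35.037 − 0.636×(-69.1) = 8.911
f_B = 8.911 / 30.9 = 0.2884

0.288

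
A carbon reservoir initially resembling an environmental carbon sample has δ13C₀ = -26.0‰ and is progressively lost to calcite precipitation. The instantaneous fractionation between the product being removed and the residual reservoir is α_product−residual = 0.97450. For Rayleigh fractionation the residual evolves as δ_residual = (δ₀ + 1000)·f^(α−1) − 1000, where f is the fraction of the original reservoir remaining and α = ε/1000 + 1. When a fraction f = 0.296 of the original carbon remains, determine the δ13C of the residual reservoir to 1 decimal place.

4.7‰

Rayleigh residual: δ_res = (δ₀ + 1000)·f^(α−1) − 1000
α − 1 = -0.02550
f^(α−1) = 0.296^(-0.02550) = 1.031530
δ_res = (-26.0 + 1000) × 1.031530 − 1000 = 1004.711 − 1000 = 4.71‰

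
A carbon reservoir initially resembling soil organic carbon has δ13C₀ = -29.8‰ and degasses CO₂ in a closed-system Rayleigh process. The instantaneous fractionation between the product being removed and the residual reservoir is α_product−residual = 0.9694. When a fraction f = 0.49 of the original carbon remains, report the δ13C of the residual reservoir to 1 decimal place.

Rayleigh residual: δ_res = (δ₀ + 1000)·f^(α−1) − 1000
α − 1 = -0.03060
f^(α−1) = 0.49^(-0.03060) = 1.022068
δ_res = (-29.8 + 1000) × 1.022068 − 1000 = 991.611 − 1000 = -8.39‰

-8.4‰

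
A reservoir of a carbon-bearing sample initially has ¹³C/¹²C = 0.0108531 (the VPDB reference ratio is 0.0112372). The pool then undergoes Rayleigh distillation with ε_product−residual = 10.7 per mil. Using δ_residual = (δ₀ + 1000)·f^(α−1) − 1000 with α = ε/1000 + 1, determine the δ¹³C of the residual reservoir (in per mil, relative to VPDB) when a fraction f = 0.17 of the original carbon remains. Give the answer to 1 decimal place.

-52.3 per mil

δ₀ = (0.0108531/0.0112372 − 1)×1000 = (0.965819 − 1)×1000 = -34.181 per mil
α − 1 = ε/1000 = 0.0107
f^(α−1) = 0.17^(0.0107) = 0.981219
δ_res = (-34.181 + 1000) × 0.981219 − 1000 = 947.680 − 1000 = -52.32 per mil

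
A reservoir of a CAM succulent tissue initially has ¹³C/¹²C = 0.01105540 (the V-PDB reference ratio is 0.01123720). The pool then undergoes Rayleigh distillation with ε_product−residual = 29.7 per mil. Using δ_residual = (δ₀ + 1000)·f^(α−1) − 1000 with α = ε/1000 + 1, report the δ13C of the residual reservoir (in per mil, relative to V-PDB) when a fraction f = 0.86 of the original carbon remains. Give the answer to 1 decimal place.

-20.6 per mil

δ₀ = (0.01105540/0.01123720 − 1)×1000 = (0.983822 − 1)×1000 = -16.178 per mil
α − 1 = ε/1000 = 0.0297
f^(α−1) = 0.86^(0.0297) = 0.995531
δ_res = (-16.178 + 1000) × 0.995531 − 1000 = 979.424 − 1000 = -20.58 per mil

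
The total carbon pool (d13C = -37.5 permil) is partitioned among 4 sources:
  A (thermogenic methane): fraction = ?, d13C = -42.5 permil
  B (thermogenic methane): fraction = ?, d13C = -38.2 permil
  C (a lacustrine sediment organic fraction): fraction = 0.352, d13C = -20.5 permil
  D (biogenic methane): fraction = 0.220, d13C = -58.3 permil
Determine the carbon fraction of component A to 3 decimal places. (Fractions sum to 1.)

0.258

Let f_A and f_B be the unknown fractions; fractions sum to 1 so f_A + f_B = 0.428.
Mass balance: Σ fᵢ·δᵢ = δ_bulk ⇒ f_A·(-42.5) + f_B·(-38.2) = -37.5 − (-20.042) = -17.458
Substitute f_B = 0.428 − f_A:
f_A·(-42.5 − -38.2) = -17.458 − 0.428×(-38.2) = -1.108
f_A = -1.108 / -4.3 = 0.2578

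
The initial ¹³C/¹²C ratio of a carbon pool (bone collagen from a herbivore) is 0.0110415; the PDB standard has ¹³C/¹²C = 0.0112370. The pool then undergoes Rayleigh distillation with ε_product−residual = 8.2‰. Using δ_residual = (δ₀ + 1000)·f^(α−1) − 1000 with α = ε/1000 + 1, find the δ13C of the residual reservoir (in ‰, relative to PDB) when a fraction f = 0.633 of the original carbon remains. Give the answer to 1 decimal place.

δ₀ = (0.0110415/0.0112370 − 1)×1000 = (0.982602 − 1)×1000 = -17.398‰
α − 1 = ε/1000 = 0.0082
f^(α−1) = 0.633^(0.0082) = 0.996257
δ_res = (-17.398 + 1000) × 0.996257 − 1000 = 978.925 − 1000 = -21.08‰

-21.1‰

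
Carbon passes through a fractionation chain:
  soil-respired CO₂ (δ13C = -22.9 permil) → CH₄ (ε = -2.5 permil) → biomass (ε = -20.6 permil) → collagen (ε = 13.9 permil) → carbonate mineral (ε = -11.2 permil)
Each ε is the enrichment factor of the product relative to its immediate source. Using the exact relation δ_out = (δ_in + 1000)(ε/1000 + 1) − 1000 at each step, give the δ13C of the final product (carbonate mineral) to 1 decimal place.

-43.0 permil

step 1: δ = (-22.90 + 1000)·(-2.5/1000 + 1) − 1000 = -25.34 permil
step 2: δ = (-25.34 + 1000)·(-20.6/1000 + 1) − 1000 = -45.42 permil
step 3: δ = (-45.42 + 1000)·(13.9/1000 + 1) − 1000 = -32.15 permil
step 4: δ = (-32.15 + 1000)·(-11.2/1000 + 1) − 1000 = -42.99 permil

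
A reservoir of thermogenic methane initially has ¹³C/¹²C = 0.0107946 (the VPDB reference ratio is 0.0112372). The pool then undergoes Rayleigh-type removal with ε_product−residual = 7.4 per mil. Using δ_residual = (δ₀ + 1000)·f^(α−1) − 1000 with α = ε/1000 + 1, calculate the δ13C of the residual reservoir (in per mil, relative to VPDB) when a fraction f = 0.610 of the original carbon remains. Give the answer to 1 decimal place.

-42.9 per mil

δ₀ = (0.0107946/0.0112372 − 1)×1000 = (0.960613 − 1)×1000 = -39.387 per mil
α − 1 = ε/1000 = 0.0074
f^(α−1) = 0.610^(0.0074) = 0.996349
δ_res = (-39.387 + 1000) × 0.996349 − 1000 = 957.106 − 1000 = -42.89 per mil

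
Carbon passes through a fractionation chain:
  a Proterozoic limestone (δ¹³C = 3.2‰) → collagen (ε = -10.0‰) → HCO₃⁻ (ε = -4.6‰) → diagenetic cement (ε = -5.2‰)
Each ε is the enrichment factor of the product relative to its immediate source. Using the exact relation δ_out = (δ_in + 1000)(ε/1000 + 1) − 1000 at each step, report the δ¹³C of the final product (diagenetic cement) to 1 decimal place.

-16.5‰

step 1: δ = (3.20 + 1000)·(-10.0/1000 + 1) − 1000 = -6.83‰
step 2: δ = (-6.83 + 1000)·(-4.6/1000 + 1) − 1000 = -11.40‰
step 3: δ = (-11.40 + 1000)·(-5.2/1000 + 1) − 1000 = -16.54‰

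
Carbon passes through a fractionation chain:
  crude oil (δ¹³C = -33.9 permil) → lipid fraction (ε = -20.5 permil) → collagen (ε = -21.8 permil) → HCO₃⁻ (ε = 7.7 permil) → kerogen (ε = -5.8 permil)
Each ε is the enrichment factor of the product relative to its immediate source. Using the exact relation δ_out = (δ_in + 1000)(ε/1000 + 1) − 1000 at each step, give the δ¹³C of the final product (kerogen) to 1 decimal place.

-72.6 permil

step 1: δ = (-33.90 + 1000)·(-20.5/1000 + 1) − 1000 = -53.71 permil
step 2: δ = (-53.71 + 1000)·(-21.8/1000 + 1) − 1000 = -74.33 permil
step 3: δ = (-74.33 + 1000)·(7.7/1000 + 1) − 1000 = -67.21 permil
step 4: δ = (-67.21 + 1000)·(-5.8/1000 + 1) − 1000 = -72.62 permil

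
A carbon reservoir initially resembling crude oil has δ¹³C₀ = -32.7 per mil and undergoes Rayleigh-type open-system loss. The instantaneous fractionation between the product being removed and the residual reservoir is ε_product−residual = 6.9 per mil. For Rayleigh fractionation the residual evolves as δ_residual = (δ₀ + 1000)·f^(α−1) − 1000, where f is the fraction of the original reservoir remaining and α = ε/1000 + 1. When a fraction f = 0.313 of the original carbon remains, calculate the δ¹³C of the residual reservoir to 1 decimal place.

-40.4 per mil

Rayleigh residual: δ_res = (δ₀ + 1000)·f^(α−1) − 1000
α = ε/1000 + 1 = 1.00690, so α − 1 = 0.00690
f^(α−1) = 0.313^(0.00690) = 0.992017
δ_res = (-32.7 + 1000) × 0.992017 − 1000 = 959.578 − 1000 = -40.42 per mil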